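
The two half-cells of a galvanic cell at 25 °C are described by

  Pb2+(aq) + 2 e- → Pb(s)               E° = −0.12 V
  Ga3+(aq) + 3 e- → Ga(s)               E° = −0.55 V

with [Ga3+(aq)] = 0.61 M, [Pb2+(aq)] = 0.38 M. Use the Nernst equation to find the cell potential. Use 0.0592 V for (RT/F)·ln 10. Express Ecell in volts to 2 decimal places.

+0.42 V

The Pb²⁺/Pb couple has the more positive E°, so it is the cathode; Ga³⁺/Ga is the anode.
E°cell = E°cat − E°an = −0.12 − (−0.55) = +0.43 V; n = 6.
Balancing gives 3 Pb2+(aq) + 2 Ga(s) → 3 Pb(s) + 2 Ga3+(aq); hence Q = [Ga3+(aq)]^2 / [Pb2+(aq)]^3 = 6.78 (log Q = 0.831).
E = E° − (0.0592/n)·log Q = +0.43 − (0.0592/6)(0.831) = +0.42 V.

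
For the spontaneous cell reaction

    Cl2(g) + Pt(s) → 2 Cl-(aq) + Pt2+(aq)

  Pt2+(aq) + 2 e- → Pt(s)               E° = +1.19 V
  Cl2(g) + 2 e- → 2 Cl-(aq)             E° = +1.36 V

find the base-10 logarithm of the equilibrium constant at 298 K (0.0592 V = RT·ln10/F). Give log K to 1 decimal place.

The Cl₂/Cl⁻ couple is reduced (cathode); E°cell = +1.36 − (+1.19) = +0.17 V with n = 2.
At equilibrium E = 0, so log K = nE°cell / 0.0592 = (2)(+0.17) / 0.0592 = 5.7.

log K = 5.7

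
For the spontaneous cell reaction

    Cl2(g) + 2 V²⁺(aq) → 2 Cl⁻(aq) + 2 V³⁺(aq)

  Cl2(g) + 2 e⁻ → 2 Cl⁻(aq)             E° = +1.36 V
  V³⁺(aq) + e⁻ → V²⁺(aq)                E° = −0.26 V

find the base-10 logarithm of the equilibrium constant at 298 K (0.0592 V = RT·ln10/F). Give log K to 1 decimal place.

The Cl₂/Cl⁻ couple is reduced (cathode); E°cell = +1.36 − (−0.26) = +1.62 V with n = 2.
At equilibrium E = 0, so log K = nE°cell / 0.0592 = (2)(+1.62) / 0.0592 = 54.7.

log K = 54.7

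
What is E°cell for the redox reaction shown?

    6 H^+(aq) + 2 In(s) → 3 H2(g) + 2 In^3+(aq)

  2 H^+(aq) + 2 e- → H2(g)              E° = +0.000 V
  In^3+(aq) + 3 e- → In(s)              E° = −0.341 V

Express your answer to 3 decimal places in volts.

In the reaction as written, H^+(aq) is reduced (cathode) and In^3+(aq) is produced by oxidation at the anode.
E°cell = E°(cathode) − E°(anode) = +0.000 − (−0.341) = +0.341 V.

+0.341 V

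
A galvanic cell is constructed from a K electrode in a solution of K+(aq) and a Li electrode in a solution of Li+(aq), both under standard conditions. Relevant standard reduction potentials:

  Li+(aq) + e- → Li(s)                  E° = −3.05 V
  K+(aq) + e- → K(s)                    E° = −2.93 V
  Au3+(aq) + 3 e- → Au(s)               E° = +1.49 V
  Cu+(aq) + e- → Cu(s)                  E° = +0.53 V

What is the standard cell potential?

+0.12 V

The K⁺/K couple has the higher E°, so K ion is reduced (cathode) and Li is oxidized (anode).
E°cell = E°(cathode) − E°(anode) = −2.93 − (−3.05) = +0.12 V.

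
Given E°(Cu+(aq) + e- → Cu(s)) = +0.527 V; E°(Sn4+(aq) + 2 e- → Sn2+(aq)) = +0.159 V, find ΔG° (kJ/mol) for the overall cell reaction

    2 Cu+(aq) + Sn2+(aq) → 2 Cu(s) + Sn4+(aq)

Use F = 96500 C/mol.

In the reaction as written Cu+(aq) is reduced, so the Cu⁺/Cu couple is the cathode and Sn⁴⁺/Sn²⁺ is the anode.
E°cell = +0.527 − (+0.159) = +0.368 V; balancing electrons gives n = 2.
ΔG° = −nFE°cell = −(2)(96500)(+0.368) J/mol = −71.0 kJ/mol.

−71.0 kJ/mol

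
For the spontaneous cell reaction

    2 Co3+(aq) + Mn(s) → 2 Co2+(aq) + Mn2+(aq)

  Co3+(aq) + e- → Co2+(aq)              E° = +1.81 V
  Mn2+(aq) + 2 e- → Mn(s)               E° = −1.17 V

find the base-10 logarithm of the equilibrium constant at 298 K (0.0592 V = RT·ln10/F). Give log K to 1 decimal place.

The Co³⁺/Co²⁺ couple is reduced (cathode); E°cell = +1.81 − (−1.17) = +2.98 V with n = 2.
At equilibrium E = 0, so log K = nE°cell / 0.0592 = (2)(+2.98) / 0.0592 = 100.7.

log K = 100.7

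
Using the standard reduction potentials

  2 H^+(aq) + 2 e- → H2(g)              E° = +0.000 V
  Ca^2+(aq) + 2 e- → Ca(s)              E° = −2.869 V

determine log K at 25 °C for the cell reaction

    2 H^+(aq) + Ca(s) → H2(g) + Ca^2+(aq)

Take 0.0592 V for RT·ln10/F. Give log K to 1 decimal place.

The 2H⁺/H₂ couple is reduced (cathode); E°cell = +0.000 − (−2.869) = +2.869 V with n = 2.
At equilibrium E = 0, so log K = nE°cell / 0.0592 = (2)(+2.869) / 0.0592 = 96.9.

log K = 96.9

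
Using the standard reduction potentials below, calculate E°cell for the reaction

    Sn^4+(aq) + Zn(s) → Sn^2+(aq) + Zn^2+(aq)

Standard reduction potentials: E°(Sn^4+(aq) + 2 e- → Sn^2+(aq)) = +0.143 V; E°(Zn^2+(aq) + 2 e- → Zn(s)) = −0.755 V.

In the reaction as written, Sn^4+(aq) is reduced (cathode) and Zn^2+(aq) is produced by oxidation at the anode.
E°cell = E°(cathode) − E°(anode) = +0.143 − (−0.755) = +0.898 V.

+0.898 V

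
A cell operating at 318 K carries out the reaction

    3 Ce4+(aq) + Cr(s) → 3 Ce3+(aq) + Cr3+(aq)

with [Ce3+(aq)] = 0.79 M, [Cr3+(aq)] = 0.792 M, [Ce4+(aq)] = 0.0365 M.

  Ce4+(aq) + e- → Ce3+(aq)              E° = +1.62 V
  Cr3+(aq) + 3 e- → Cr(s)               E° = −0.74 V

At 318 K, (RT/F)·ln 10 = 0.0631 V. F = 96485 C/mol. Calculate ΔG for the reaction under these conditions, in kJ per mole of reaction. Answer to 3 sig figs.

With Ce⁴⁺/Ce³⁺ reduced at the cathode, E°cell = +1.62 − (−0.74) = +2.36 V and n = 3.
Q = ([Ce3+(aq)]^3·[Cr3+(aq)]) / [Ce4+(aq)]^3 = 8.03×10^3, so log Q = 3.905 and E = +2.36 − (0.0631/3)(3.905) = +2.2779 V.
Then ΔG = −nFE = −3 × 96485 × +2.2779 J/mol = −659 kJ/mol.

−659 kJ/mol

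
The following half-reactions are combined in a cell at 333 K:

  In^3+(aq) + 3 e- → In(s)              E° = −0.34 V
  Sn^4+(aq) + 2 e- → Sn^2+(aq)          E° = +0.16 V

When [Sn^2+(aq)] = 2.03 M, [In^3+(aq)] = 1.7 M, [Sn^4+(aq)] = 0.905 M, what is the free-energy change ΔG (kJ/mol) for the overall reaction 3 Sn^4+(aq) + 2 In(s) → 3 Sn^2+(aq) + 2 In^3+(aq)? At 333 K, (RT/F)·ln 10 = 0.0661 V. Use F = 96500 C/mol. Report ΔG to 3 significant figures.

The standard cell potential is +0.16 − (−0.34) = +0.50 V, with n = 6 electrons in the balanced equation.
Here Q = ([Sn^2+(aq)]^3·[In^3+(aq)]^2) / [Sn^4+(aq)]^3 = 32.6 (log Q = 1.513), giving E = +0.50 − (0.0661/6)·(1.513) = +0.4833 V.
Finally ΔG = −nFE = −(6)(96500 C/mol)(+0.4833 V) = −280 kJ/mol.

−280 kJ/mol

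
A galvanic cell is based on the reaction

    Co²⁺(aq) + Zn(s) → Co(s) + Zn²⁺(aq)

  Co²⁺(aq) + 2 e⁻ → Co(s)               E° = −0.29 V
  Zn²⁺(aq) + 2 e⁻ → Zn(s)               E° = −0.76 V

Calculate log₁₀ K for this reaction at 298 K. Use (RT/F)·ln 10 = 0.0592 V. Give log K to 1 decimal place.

log K = 15.9

The Co²⁺/Co couple is reduced (cathode); E°cell = −0.29 − (−0.76) = +0.47 V with n = 2.
At equilibrium E = 0, so log K = nE°cell / 0.0592 = (2)(+0.47) / 0.0592 = 15.9.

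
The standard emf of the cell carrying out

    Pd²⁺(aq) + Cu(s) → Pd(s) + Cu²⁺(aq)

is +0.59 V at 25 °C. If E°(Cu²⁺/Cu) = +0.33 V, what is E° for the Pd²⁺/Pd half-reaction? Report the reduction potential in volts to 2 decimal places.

In the reaction as written the Pd²⁺/Pd couple is reduced (cathode) and Cu²⁺/Cu is oxidized (anode), so E°cell = E°(Pd²⁺/Pd) − E°(Cu²⁺/Cu).
E°(Pd²⁺/Pd) = E°cell + E°(anode) = +0.59 + (+0.33) = +0.92 V.

+0.92 V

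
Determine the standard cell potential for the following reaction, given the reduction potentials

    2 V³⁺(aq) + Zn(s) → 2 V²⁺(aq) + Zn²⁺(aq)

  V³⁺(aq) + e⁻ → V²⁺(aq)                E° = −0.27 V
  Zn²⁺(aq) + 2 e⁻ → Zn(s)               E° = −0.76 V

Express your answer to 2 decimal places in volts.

In the reaction as written, V³⁺(aq) is reduced (cathode) and Zn²⁺(aq) is produced by oxidation at the anode.
E°cell = E°(cathode) − E°(anode) = −0.27 − (−0.76) = +0.49 V.

+0.49 V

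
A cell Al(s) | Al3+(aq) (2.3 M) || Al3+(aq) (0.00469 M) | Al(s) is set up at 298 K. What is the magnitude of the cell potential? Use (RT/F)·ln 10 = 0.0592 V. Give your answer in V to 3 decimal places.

For a concentration cell E°cell = 0, since both electrodes use the same couple.
The compartment with the higher Al3+(aq) concentration (2.3 M) acts as the cathode; ions are reduced there and produced at the dilute (0.00469 M) anode.
With n = 3, Ecell = −(0.0592/3)·log([dilute]/[conc]) = −(0.0592/3)·log(0.00469/2.3) = +0.053 V.

0.053 V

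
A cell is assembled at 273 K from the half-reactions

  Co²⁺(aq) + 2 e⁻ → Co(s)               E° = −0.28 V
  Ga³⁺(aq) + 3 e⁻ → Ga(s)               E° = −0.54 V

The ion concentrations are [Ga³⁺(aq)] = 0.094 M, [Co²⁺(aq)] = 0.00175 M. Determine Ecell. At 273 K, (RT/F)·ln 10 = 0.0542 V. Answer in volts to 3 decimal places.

+0.204 V

Since E°(Co²⁺/Co) > E°(Ga³⁺/Ga), Co²⁺/Co serves as the cathode.
E°cell = E°cat − E°an = −0.28 − (−0.54) = +0.26 V; n = 6.
For the overall reaction 3 Co²⁺(aq) + 2 Ga(s) → 3 Co(s) + 2 Ga³⁺(aq), Q = [Ga³⁺(aq)]^2 / [Co²⁺(aq)]^3 = 1.65×10^6, giving log Q = 6.217.
E = E° − (0.0542/n)·log Q = +0.26 − (0.0542/6)(6.217) = +0.204 V.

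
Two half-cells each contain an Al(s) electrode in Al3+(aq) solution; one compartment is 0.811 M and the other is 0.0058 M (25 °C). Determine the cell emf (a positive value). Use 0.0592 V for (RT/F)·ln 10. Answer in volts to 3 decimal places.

0.042 V

For a concentration cell E°cell = 0, since both electrodes use the same couple.
The compartment with the higher Al3+(aq) concentration (0.811 M) acts as the cathode; ions are reduced there and produced at the dilute (0.0058 M) anode.
With n = 3, Ecell = −(0.0592/3)·log([dilute]/[conc]) = −(0.0592/3)·log(0.0058/0.811) = +0.042 V.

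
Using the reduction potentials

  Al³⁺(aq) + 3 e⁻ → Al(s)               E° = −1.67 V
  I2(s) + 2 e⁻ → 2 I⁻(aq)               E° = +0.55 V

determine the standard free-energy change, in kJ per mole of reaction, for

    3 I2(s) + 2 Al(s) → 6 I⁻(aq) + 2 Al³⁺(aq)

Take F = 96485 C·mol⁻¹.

−1285 kJ/mol

In the reaction as written I2(s) is reduced, so the I₂/I⁻ couple is the cathode and Al³⁺/Al is the anode.
E°cell = +0.55 − (−1.67) = +2.22 V; balancing electrons gives n = 6.
ΔG° = −nFE°cell = −(6)(96485)(+2.22) J/mol = −1285 kJ/mol.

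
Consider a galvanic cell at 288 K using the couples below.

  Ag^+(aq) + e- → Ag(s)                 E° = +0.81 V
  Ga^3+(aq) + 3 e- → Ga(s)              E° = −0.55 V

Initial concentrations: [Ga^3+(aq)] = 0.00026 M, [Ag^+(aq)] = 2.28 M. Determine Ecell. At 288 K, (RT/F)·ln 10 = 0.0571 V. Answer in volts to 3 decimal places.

The Ag⁺/Ag couple has the more positive E°, so it is the cathode; Ga³⁺/Ga is the anode.
The standard potential is +0.81 − (−0.55) = +1.36 V and the balanced reaction transfers n = 3 electrons.
The balanced reaction is 3 Ag^+(aq) + Ga(s) → 3 Ag(s) + Ga^3+(aq), so Q = [Ga^3+(aq)] / [Ag^+(aq)]^3 = 2.19×10^−5 and log Q = −4.659.
Applying E = E° − (RT ln10/nF)·log Q gives +1.36 − (0.0571/3)(−4.659) = +1.449 V.

+1.449 V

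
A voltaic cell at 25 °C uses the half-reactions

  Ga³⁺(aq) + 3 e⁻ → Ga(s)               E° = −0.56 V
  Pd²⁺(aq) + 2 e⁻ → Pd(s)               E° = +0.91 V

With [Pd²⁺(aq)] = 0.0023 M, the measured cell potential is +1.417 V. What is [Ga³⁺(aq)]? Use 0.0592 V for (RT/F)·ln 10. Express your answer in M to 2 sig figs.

0.054 M

Pd²⁺/Pd is the cathode (higher E°); E°cell = +0.91 − (−0.56) = +1.47 V with n = 6.
From the Nernst equation, log Q = n(E° − E)/0.0592 = 6·(+1.47 − (+1.417))/0.0592 = 5.372.
For 3 Pd²⁺(aq) + 2 Ga(s) → 3 Pd(s) + 2 Ga³⁺(aq), the reaction quotient is Q = [Ga³⁺(aq)]^2 / [Pd²⁺(aq)]^3.
Solving for the unknown gives log [Ga³⁺(aq)] = −1.271, so [Ga³⁺(aq)] ≈ 0.054 M.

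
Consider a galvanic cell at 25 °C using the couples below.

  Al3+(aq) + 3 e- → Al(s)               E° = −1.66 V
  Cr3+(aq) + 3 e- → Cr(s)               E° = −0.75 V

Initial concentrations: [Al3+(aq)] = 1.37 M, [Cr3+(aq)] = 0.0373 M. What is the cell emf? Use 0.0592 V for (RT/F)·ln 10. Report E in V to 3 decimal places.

Cr³⁺/Cr is reduced (cathode, E° = −0.75 V) and Al³⁺/Al is oxidized (anode).
E°cell = −0.75 − (−1.66) = +0.91 V, with n = 3 electrons transferred.
Balancing gives Cr3+(aq) + Al(s) → Cr(s) + Al3+(aq); hence Q = [Al3+(aq)] / [Cr3+(aq)] = 36.7 (log Q = 1.565).
Applying E = E° − (RT ln10/nF)·log Q gives +0.91 − (0.0592/3)(1.565) = +0.879 V.

+0.879 V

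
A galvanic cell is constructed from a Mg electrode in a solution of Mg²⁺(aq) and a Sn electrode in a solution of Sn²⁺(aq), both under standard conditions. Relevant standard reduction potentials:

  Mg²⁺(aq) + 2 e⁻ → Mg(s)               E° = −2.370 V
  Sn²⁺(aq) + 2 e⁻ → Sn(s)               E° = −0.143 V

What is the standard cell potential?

+2.227 V

The Sn²⁺/Sn couple has the higher E°, so Sn ion is reduced (cathode) and Mg is oxidized (anode).
E°cell = E°(cathode) − E°(anode) = −0.143 − (−2.370) = +2.227 V.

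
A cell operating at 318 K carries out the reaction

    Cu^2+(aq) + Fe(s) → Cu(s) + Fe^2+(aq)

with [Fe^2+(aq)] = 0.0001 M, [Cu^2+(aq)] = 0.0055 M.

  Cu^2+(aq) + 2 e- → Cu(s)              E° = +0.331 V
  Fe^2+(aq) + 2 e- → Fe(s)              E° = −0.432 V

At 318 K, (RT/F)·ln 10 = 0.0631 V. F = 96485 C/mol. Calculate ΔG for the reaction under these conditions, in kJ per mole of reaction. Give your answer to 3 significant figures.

−158 kJ/mol

The standard cell potential is +0.331 − (−0.432) = +0.763 V, with n = 2 electrons in the balanced equation.
The reaction quotient is [Fe^2+(aq)] / [Cu^2+(aq)] = 0.0182; by Nernst, E = +0.763 − (0.0631/2)(−1.740) = +0.8179 V.
Then ΔG = −nFE = −2 × 96485 × +0.8179 J/mol = −158 kJ/mol.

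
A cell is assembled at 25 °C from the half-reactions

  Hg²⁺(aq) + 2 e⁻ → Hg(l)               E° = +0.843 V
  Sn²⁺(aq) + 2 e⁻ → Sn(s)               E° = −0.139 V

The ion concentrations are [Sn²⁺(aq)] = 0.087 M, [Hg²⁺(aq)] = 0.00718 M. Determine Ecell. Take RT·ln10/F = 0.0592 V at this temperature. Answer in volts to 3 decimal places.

+0.950 V

Since E°(Hg²⁺/Hg) > E°(Sn²⁺/Sn), Hg²⁺/Hg serves as the cathode.
E°cell = E°cat − E°an = +0.843 − (−0.139) = +0.982 V; n = 2.
The balanced reaction is Hg²⁺(aq) + Sn(s) → Hg(l) + Sn²⁺(aq), so Q = [Sn²⁺(aq)] / [Hg²⁺(aq)] = 12.1 and log Q = 1.083.
By the Nernst equation, E = +0.982 − (0.0592/2)·(1.083) = +0.950 V.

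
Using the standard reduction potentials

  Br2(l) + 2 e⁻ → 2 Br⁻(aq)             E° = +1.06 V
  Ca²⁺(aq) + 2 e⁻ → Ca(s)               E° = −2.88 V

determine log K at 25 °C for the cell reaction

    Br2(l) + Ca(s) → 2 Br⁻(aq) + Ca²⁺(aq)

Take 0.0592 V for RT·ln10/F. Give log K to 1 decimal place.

log K = 133.1

The Br₂/Br⁻ couple is reduced (cathode); E°cell = +1.06 − (−2.88) = +3.94 V with n = 2.
At equilibrium E = 0, so log K = nE°cell / 0.0592 = (2)(+3.94) / 0.0592 = 133.1.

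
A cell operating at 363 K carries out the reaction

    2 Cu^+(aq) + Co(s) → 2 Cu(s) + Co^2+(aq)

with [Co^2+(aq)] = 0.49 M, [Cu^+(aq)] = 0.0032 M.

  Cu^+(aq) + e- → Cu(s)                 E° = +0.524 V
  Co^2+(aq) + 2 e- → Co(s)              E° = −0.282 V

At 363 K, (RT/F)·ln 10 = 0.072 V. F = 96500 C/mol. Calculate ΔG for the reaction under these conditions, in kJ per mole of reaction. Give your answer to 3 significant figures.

−123 kJ/mol

The standard cell potential is +0.524 − (−0.282) = +0.806 V, with n = 2 electrons in the balanced equation.
Q = [Co^2+(aq)] / [Cu^+(aq)]^2 = 4.79×10^4, so log Q = 4.680 and E = +0.806 − (0.072/2)(4.680) = +0.6375 V.
ΔG = −nFE = −(2)(96500)(+0.6375) J/mol = −123 kJ/mol.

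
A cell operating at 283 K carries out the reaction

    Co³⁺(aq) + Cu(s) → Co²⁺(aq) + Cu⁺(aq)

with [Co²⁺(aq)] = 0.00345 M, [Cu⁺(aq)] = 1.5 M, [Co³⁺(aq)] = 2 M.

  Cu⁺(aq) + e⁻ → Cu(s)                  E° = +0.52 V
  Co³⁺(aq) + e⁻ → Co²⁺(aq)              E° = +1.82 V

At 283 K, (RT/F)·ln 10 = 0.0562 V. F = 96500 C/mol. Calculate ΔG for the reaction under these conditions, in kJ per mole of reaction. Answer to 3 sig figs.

−139 kJ/mol

With Co³⁺/Co²⁺ reduced at the cathode, E°cell = +1.82 − (+0.52) = +1.30 V and n = 1.
Q = ([Co²⁺(aq)]·[Cu⁺(aq)]) / [Co³⁺(aq)] = 0.00259, so log Q = −2.587 and E = +1.30 − (0.0562/1)(−2.587) = +1.4454 V.
Finally ΔG = −nFE = −(1)(96500 C/mol)(+1.4454 V) = −139 kJ/mol.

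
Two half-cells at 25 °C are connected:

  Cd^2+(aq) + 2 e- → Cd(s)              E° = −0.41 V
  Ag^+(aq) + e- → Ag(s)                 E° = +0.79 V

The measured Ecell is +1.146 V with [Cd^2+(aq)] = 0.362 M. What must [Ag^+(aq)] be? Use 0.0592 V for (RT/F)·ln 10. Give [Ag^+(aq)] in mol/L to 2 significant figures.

The Ag⁺/Ag couple has the larger reduction potential, so it is the cathode: E°cell = +0.79 − (−0.41) = +1.20 V and n = 2.
Since E = E° − (0.0592/n)·log Q, log Q = n(E° − E)/0.0592 = 1.824.
For 2 Ag^+(aq) + Cd(s) → 2 Ag(s) + Cd^2+(aq), the reaction quotient is Q = [Cd^2+(aq)] / [Ag^+(aq)]^2.
Substituting the known concentrations and solving, log [Ag^+(aq)] = −1.133 and [Ag^+(aq)] = 0.074 M.

0.074 M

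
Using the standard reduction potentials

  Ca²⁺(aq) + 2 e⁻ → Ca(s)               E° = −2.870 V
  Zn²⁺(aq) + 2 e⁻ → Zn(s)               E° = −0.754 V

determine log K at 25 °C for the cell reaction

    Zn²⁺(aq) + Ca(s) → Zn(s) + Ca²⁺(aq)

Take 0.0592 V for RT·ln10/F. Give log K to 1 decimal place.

log K = 71.5

The Zn²⁺/Zn couple is reduced (cathode); E°cell = −0.754 − (−2.870) = +2.116 V with n = 2.
At equilibrium E = 0, so log K = nE°cell / 0.0592 = (2)(+2.116) / 0.0592 = 71.5.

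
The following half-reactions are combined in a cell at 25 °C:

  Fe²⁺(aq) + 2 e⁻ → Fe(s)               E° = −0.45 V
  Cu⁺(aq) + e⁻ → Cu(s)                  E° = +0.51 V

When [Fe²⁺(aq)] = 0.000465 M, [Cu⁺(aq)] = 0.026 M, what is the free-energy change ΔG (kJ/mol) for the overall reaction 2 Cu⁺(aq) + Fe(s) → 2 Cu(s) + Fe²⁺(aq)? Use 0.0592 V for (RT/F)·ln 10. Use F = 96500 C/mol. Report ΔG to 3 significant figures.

The standard cell potential is +0.51 − (−0.45) = +0.96 V, with n = 2 electrons in the balanced equation.
Q = [Fe²⁺(aq)] / [Cu⁺(aq)]^2 = 0.688, so log Q = −0.162 and E = +0.96 − (0.0592/2)(−0.162) = +0.9648 V.
Finally ΔG = −nFE = −(2)(96500 C/mol)(+0.9648 V) = −186 kJ/mol.

−186 kJ/mol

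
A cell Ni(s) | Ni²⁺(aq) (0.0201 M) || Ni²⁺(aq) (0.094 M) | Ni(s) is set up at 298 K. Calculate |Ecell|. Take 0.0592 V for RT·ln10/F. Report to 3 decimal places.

For a concentration cell E°cell = 0, since both electrodes use the same couple.
The compartment with the higher Ni²⁺(aq) concentration (0.094 M) acts as the cathode; ions are reduced there and produced at the dilute (0.0201 M) anode.
With n = 2, Ecell = −(0.0592/2)·log([dilute]/[conc]) = −(0.0592/2)·log(0.0201/0.094) = +0.020 V.

0.020 V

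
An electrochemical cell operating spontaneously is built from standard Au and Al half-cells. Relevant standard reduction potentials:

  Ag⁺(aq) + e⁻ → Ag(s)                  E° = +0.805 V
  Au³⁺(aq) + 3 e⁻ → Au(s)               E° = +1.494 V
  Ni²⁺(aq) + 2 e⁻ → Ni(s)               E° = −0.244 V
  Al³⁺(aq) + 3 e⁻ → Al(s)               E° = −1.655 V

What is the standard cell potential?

Of the two couples in this cell, the one with the more positive reduction potential is reduced at the cathode: here that is Au³⁺/Au (+1.494 V); Al³⁺/Al (−1.655 V) is the anode.
E°cell = E°(cathode) − E°(anode) = +1.494 − (−1.655) = +3.149 V.

+3.149 V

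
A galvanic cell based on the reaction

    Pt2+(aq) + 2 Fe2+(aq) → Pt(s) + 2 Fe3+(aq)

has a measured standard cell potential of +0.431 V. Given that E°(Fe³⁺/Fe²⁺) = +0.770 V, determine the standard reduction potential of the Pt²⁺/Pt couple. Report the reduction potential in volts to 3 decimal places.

+1.201 V

In the reaction as written the Pt²⁺/Pt couple is reduced (cathode) and Fe³⁺/Fe²⁺ is oxidized (anode), so E°cell = E°(Pt²⁺/Pt) − E°(Fe³⁺/Fe²⁺).
E°(Pt²⁺/Pt) = E°cell + E°(anode) = +0.431 + (+0.770) = +1.201 V.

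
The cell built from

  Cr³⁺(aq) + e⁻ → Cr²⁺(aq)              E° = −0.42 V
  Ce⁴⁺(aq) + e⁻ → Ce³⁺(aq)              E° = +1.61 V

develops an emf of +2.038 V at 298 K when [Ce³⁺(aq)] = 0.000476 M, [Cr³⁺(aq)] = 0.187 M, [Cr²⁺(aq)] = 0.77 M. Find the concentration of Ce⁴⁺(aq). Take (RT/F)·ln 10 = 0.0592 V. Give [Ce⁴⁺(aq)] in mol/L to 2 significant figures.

0.00016 M

With Ce⁴⁺/Ce³⁺ at the cathode and Cr³⁺/Cr²⁺ at the anode, E°cell = +1.61 − (−0.42) = +2.03 V (n = 1).
From the Nernst equation, log Q = n(E° − E)/0.0592 = 1·(+2.03 − (+2.038))/0.0592 = −0.135.
For Ce⁴⁺(aq) + Cr²⁺(aq) → Ce³⁺(aq) + Cr³⁺(aq), the reaction quotient is Q = ([Ce³⁺(aq)]·[Cr³⁺(aq)]) / ([Ce⁴⁺(aq)]·[Cr²⁺(aq)]).
Isolating [Ce⁴⁺(aq)] in Q = 10^{−0.135} yields log [Ce⁴⁺(aq)] = −3.802, i.e. 0.00016 M.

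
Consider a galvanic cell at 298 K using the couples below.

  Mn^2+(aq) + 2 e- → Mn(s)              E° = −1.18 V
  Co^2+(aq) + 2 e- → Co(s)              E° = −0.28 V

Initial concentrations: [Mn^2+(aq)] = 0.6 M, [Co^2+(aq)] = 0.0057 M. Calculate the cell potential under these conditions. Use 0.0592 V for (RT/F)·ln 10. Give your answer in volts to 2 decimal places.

+0.84 V

Co²⁺/Co is reduced (cathode, E° = −0.28 V) and Mn²⁺/Mn is oxidized (anode).
E°cell = −0.28 − (−1.18) = +0.90 V, with n = 2 electrons transferred.
The balanced reaction is Co^2+(aq) + Mn(s) → Co(s) + Mn^2+(aq), so Q = [Mn^2+(aq)] / [Co^2+(aq)] = 105 and log Q = 2.022.
Applying E = E° − (RT ln10/nF)·log Q gives +0.90 − (0.0592/2)(2.022) = +0.84 V.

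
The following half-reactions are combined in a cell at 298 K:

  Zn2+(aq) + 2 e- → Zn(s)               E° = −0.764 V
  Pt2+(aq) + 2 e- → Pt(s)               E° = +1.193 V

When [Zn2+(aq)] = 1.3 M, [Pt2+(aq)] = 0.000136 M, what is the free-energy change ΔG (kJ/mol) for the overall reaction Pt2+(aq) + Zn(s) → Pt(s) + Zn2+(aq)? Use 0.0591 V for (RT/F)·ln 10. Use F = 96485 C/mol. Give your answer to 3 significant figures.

−355 kJ/mol

The standard cell potential is +1.193 − (−0.764) = +1.957 V, with n = 2 electrons in the balanced equation.
Here Q = [Zn2+(aq)] / [Pt2+(aq)] = 9.56×10^3 (log Q = 3.980), giving E = +1.957 − (0.0591/2)·(3.980) = +1.8394 V.
ΔG = −nFE = −(2)(96485)(+1.8394) J/mol = −355 kJ/mol.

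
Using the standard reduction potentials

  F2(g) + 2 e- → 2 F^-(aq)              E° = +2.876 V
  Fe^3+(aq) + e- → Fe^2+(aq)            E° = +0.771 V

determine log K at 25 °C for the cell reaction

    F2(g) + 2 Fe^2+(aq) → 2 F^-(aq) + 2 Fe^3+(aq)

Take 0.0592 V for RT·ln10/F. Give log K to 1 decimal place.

log K = 71.1

The F₂/F⁻ couple is reduced (cathode); E°cell = +2.876 − (+0.771) = +2.105 V with n = 2.
At equilibrium E = 0, so log K = nE°cell / 0.0592 = (2)(+2.105) / 0.0592 = 71.1.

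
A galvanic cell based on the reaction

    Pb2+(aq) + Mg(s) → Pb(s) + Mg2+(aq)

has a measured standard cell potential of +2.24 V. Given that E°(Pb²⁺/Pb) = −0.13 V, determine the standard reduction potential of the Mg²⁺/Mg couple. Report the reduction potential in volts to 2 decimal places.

−2.37 V

In the reaction as written the Pb²⁺/Pb couple is reduced (cathode) and Mg²⁺/Mg is oxidized (anode), so E°cell = E°(Pb²⁺/Pb) − E°(Mg²⁺/Mg).
E°(Mg²⁺/Mg) = E°(cathode) − E°cell = −0.13 − (+2.24) = −2.37 V.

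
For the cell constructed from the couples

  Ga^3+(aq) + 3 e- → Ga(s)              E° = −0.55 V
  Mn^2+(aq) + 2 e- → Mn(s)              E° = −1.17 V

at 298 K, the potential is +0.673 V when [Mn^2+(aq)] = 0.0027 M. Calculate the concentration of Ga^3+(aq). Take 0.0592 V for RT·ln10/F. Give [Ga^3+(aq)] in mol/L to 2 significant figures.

Ga³⁺/Ga is the cathode (higher E°); E°cell = −0.55 − (−1.17) = +0.62 V with n = 6.
From the Nernst equation, log Q = n(E° − E)/0.0592 = 6·(+0.62 − (+0.673))/0.0592 = −5.372.
For 2 Ga^3+(aq) + 3 Mn(s) → 2 Ga(s) + 3 Mn^2+(aq), the reaction quotient is Q = [Mn^2+(aq)]^3 / [Ga^3+(aq)]^2.
Substituting the known concentrations and solving, log [Ga^3+(aq)] = −1.167 and [Ga^3+(aq)] = 0.068 M.

0.068 M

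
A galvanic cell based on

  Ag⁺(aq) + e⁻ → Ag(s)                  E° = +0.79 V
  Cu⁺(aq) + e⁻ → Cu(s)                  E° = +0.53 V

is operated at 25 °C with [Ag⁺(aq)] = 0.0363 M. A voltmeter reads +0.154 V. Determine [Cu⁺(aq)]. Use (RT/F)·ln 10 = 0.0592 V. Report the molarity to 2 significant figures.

2.2 M

Ag⁺/Ag is the cathode (higher E°); E°cell = +0.79 − (+0.53) = +0.26 V with n = 1.
Rearranging E = E° − (0.0592/n)·log Q gives log Q = 1(+0.26 − (+0.154))/0.0592 = 1.791.
For Ag⁺(aq) + Cu(s) → Ag(s) + Cu⁺(aq), the reaction quotient is Q = [Cu⁺(aq)] / [Ag⁺(aq)].
Solving for the unknown gives log [Cu⁺(aq)] = 0.351, so [Cu⁺(aq)] ≈ 2.2 M.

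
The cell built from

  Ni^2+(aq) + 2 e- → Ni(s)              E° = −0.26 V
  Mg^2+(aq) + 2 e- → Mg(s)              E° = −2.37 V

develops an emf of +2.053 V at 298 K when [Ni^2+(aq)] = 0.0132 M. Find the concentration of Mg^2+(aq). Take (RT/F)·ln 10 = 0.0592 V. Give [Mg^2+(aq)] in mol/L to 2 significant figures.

The Ni²⁺/Ni couple has the larger reduction potential, so it is the cathode: E°cell = −0.26 − (−2.37) = +2.11 V and n = 2.
Rearranging E = E° − (0.0592/n)·log Q gives log Q = 2(+2.11 − (+2.053))/0.0592 = 1.926.
The balanced reaction is Ni^2+(aq) + Mg(s) → Ni(s) + Mg^2+(aq), so Q = [Mg^2+(aq)] / [Ni^2+(aq)].
Solving for the unknown gives log [Mg^2+(aq)] = 0.047, so [Mg^2+(aq)] ≈ 1.1 M.

1.1 M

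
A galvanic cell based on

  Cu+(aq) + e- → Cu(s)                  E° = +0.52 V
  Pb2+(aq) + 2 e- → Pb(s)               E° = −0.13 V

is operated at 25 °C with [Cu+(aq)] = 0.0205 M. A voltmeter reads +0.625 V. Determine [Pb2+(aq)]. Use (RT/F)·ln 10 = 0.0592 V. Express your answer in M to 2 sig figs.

0.0029 M

Cu⁺/Cu is the cathode (higher E°); E°cell = +0.52 − (−0.13) = +0.65 V with n = 2.
Rearranging E = E° − (0.0592/n)·log Q gives log Q = 2(+0.65 − (+0.625))/0.0592 = 0.845.
For 2 Cu+(aq) + Pb(s) → 2 Cu(s) + Pb2+(aq), the reaction quotient is Q = [Pb2+(aq)] / [Cu+(aq)]^2.
Substituting the known concentrations and solving, log [Pb2+(aq)] = −2.531 and [Pb2+(aq)] = 0.0029 M.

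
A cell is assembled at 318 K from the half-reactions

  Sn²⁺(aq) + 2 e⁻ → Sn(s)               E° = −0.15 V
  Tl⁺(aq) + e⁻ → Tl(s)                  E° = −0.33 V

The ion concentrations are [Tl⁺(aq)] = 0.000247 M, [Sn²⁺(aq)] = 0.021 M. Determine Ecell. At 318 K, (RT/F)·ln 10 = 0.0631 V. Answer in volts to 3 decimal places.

Sn²⁺/Sn is reduced (cathode, E° = −0.15 V) and Tl⁺/Tl is oxidized (anode).
E°cell = −0.15 − (−0.33) = +0.18 V, with n = 2 electrons transferred.
The balanced reaction is Sn²⁺(aq) + 2 Tl(s) → Sn(s) + 2 Tl⁺(aq), so Q = [Tl⁺(aq)]^2 / [Sn²⁺(aq)] = 2.91×10^−6 and log Q = −5.537.
By the Nernst equation, E = +0.18 − (0.0631/2)·(−5.537) = +0.355 V.

+0.355 V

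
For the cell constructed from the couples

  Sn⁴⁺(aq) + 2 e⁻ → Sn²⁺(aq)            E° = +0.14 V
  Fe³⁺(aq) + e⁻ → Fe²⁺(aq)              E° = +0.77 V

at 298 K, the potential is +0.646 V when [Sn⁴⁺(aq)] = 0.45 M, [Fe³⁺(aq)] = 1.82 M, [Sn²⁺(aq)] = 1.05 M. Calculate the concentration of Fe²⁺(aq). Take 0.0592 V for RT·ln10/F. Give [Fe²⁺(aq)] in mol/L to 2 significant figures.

With Fe³⁺/Fe²⁺ at the cathode and Sn⁴⁺/Sn²⁺ at the anode, E°cell = +0.77 − (+0.14) = +0.63 V (n = 2).
From the Nernst equation, log Q = n(E° − E)/0.0592 = 2·(+0.63 − (+0.646))/0.0592 = −0.541.
Balancing electrons gives 2 Fe³⁺(aq) + Sn²⁺(aq) → 2 Fe²⁺(aq) + Sn⁴⁺(aq); thus Q = ([Fe²⁺(aq)]^2·[Sn⁴⁺(aq)]) / ([Fe³⁺(aq)]^2·[Sn²⁺(aq)]).
Solving for the unknown gives log [Fe²⁺(aq)] = 0.174, so [Fe²⁺(aq)] ≈ 1.5 M.

1.5 M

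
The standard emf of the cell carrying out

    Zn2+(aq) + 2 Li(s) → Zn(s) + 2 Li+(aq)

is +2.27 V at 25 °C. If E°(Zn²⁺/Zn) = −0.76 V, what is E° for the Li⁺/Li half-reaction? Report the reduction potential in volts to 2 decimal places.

−3.03 V

In the reaction as written the Zn²⁺/Zn couple is reduced (cathode) and Li⁺/Li is oxidized (anode), so E°cell = E°(Zn²⁺/Zn) − E°(Li⁺/Li).
E°(Li⁺/Li) = E°(cathode) − E°cell = −0.76 − (+2.27) = −3.03 V.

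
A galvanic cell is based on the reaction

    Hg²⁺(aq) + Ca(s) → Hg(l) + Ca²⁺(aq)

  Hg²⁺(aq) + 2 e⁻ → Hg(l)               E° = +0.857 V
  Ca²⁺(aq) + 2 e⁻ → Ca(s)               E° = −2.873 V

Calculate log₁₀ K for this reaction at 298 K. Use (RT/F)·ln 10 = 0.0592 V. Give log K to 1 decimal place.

The Hg²⁺/Hg couple is reduced (cathode); E°cell = +0.857 − (−2.873) = +3.730 V with n = 2.
At equilibrium E = 0, so log K = nE°cell / 0.0592 = (2)(+3.730) / 0.0592 = 126.0.

log K = 126.0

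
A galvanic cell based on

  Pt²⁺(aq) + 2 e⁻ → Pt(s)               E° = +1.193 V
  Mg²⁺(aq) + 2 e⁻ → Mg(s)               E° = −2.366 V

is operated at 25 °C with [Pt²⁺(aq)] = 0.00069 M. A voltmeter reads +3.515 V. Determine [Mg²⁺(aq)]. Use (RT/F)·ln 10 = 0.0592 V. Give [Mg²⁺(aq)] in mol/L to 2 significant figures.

0.021 M

With Pt²⁺/Pt at the cathode and Mg²⁺/Mg at the anode, E°cell = +1.193 − (−2.366) = +3.559 V (n = 2).
Since E = E° − (0.0592/n)·log Q, log Q = n(E° − E)/0.0592 = 1.486.
The balanced reaction is Pt²⁺(aq) + Mg(s) → Pt(s) + Mg²⁺(aq), so Q = [Mg²⁺(aq)] / [Pt²⁺(aq)].
Isolating [Mg²⁺(aq)] in Q = 10^{1.486} yields log [Mg²⁺(aq)] = −1.675, i.e. 0.021 M.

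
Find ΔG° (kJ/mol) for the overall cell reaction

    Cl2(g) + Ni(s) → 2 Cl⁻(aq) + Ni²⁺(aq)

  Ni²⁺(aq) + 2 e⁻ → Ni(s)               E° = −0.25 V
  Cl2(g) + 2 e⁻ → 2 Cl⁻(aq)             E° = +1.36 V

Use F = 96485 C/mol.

−311 kJ/mol

In the reaction as written Cl2(g) is reduced, so the Cl₂/Cl⁻ couple is the cathode and Ni²⁺/Ni is the anode.
E°cell = +1.36 − (−0.25) = +1.61 V; balancing electrons gives n = 2.
ΔG° = −nFE°cell = −(2)(96485)(+1.61) J/mol = −311 kJ/mol.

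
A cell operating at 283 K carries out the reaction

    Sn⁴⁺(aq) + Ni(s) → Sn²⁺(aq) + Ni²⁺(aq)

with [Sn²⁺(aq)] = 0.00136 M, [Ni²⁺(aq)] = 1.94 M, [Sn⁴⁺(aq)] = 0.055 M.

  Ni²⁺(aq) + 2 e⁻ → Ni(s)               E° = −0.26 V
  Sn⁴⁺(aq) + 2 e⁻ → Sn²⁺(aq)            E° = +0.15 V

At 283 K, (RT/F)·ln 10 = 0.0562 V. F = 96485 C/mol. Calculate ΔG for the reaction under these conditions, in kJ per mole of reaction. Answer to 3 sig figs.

E°cell = +0.15 − (−0.26) = +0.41 V; the balanced reaction transfers n = 2 electrons.
Q = ([Sn²⁺(aq)]·[Ni²⁺(aq)]) / [Sn⁴⁺(aq)] = 0.048, so log Q = −1.319 and E = +0.41 − (0.0562/2)(−1.319) = +0.4471 V.
Then ΔG = −nFE = −2 × 96485 × +0.4471 J/mol = −86.3 kJ/mol.

−86.3 kJ/mol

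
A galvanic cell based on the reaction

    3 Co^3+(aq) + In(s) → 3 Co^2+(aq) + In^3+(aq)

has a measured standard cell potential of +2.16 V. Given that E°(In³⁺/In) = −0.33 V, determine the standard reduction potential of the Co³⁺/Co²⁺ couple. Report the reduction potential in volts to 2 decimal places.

+1.83 V

In the reaction as written the Co³⁺/Co²⁺ couple is reduced (cathode) and In³⁺/In is oxidized (anode), so E°cell = E°(Co³⁺/Co²⁺) − E°(In³⁺/In).
E°(Co³⁺/Co²⁺) = E°cell + E°(anode) = +2.16 + (−0.33) = +1.83 V.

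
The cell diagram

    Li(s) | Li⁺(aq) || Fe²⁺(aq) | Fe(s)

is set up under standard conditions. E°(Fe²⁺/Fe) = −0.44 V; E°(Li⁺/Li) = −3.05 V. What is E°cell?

By convention the left-hand electrode in cell notation is the anode (oxidation) and the right-hand electrode is the cathode (reduction).
E°cell = E°(right) − E°(left) = −0.44 − (−3.05) = +2.61 V.

+2.61 V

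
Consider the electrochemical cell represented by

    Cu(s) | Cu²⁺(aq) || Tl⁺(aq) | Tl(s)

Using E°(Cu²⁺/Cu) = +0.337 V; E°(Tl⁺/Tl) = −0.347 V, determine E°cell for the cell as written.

−0.684 V

By convention the left-hand electrode in cell notation is the anode (oxidation) and the right-hand electrode is the cathode (reduction).
E°cell = E°(right) − E°(left) = −0.347 − (+0.337) = −0.684 V.
The negative sign shows that, as written, the cell would require an external voltage to drive the reaction.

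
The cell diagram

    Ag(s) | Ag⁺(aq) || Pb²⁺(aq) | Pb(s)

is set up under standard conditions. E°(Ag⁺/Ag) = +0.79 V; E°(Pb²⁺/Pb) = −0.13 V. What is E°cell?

By convention the left-hand electrode in cell notation is the anode (oxidation) and the right-hand electrode is the cathode (reduction).
E°cell = E°(right) − E°(left) = −0.13 − (+0.79) = −0.92 V.
The negative sign shows that, as written, the cell would require an external voltage to drive the reaction.

−0.92 V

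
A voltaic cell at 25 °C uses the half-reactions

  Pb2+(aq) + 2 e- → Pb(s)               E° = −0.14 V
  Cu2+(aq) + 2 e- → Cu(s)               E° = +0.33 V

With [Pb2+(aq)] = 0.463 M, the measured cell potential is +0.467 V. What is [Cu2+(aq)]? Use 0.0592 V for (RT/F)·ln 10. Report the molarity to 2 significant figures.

Cu²⁺/Cu is the cathode (higher E°); E°cell = +0.33 − (−0.14) = +0.47 V with n = 2.
Rearranging E = E° − (0.0592/n)·log Q gives log Q = 2(+0.47 − (+0.467))/0.0592 = 0.101.
The balanced reaction is Cu2+(aq) + Pb(s) → Cu(s) + Pb2+(aq), so Q = [Pb2+(aq)] / [Cu2+(aq)].
Substituting the known concentrations and solving, log [Cu2+(aq)] = −0.435 and [Cu2+(aq)] = 0.37 M.

0.37 M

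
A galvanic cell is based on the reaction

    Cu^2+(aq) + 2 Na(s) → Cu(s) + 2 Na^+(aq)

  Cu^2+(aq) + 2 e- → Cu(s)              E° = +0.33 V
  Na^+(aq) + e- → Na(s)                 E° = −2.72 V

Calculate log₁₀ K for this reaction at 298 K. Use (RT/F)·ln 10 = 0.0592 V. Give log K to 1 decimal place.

The Cu²⁺/Cu couple is reduced (cathode); E°cell = +0.33 − (−2.72) = +3.05 V with n = 2.
At equilibrium E = 0, so log K = nE°cell / 0.0592 = (2)(+3.05) / 0.0592 = 103.0.

log K = 103.0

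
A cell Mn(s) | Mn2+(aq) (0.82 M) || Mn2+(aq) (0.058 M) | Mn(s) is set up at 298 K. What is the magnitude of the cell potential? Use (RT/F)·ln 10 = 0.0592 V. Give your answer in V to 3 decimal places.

For a concentration cell E°cell = 0, since both electrodes use the same couple.
The compartment with the higher Mn2+(aq) concentration (0.82 M) acts as the cathode; ions are reduced there and produced at the dilute (0.058 M) anode.
With n = 2, Ecell = −(0.0592/2)·log([dilute]/[conc]) = −(0.0592/2)·log(0.058/0.82) = +0.034 V.

0.034 V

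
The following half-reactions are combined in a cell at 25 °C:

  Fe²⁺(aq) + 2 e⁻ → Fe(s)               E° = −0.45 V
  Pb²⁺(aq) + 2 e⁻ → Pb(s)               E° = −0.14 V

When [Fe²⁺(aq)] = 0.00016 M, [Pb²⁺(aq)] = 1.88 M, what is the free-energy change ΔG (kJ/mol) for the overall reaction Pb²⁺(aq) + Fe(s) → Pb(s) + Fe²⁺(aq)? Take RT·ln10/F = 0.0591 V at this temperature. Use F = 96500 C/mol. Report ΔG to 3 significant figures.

E°cell = −0.14 − (−0.45) = +0.31 V; the balanced reaction transfers n = 2 electrons.
Q = [Fe²⁺(aq)] / [Pb²⁺(aq)] = 8.51×10^−5, so log Q = −4.070 and E = +0.31 − (0.0591/2)(−4.070) = +0.4303 V.
Then ΔG = −nFE = −2 × 96500 × +0.4303 J/mol = −83.0 kJ/mol.

−83.0 kJ/mol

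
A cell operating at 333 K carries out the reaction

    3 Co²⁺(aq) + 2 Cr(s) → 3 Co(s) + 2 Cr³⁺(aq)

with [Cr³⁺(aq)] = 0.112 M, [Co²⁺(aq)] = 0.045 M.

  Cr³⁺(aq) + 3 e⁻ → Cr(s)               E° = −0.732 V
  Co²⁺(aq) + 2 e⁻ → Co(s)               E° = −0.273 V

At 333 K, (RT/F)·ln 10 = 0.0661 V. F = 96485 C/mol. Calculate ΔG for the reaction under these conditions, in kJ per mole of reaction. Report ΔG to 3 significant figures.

The standard cell potential is −0.273 − (−0.732) = +0.459 V, with n = 6 electrons in the balanced equation.
Q = [Cr³⁺(aq)]^2 / [Co²⁺(aq)]^3 = 138, so log Q = 2.139 and E = +0.459 − (0.0661/6)(2.139) = +0.4354 V.
Then ΔG = −nFE = −6 × 96485 × +0.4354 J/mol = −252 kJ/mol.

−252 kJ/mol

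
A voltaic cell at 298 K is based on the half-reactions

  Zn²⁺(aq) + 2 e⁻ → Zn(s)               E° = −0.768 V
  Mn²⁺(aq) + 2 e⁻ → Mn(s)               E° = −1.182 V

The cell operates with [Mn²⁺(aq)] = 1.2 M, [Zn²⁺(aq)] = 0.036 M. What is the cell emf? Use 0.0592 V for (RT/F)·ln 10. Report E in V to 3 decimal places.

The Zn²⁺/Zn couple has the more positive E°, so it is the cathode; Mn²⁺/Mn is the anode.
E°cell = −0.768 − (−1.182) = +0.414 V, with n = 2 electrons transferred.
Balancing gives Zn²⁺(aq) + Mn(s) → Zn(s) + Mn²⁺(aq); hence Q = [Mn²⁺(aq)] / [Zn²⁺(aq)] = 33.3 (log Q = 1.523).
By the Nernst equation, E = +0.414 − (0.0592/2)·(1.523) = +0.369 V.

+0.369 V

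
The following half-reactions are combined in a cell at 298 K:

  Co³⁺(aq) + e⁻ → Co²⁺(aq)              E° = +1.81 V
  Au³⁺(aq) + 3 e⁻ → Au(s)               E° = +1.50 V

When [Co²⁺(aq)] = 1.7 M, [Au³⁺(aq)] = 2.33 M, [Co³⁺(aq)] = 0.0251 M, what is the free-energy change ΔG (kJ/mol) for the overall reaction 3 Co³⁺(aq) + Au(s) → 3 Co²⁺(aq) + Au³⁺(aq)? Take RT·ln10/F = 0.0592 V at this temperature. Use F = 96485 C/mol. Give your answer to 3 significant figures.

E°cell = +1.81 − (+1.50) = +0.31 V; the balanced reaction transfers n = 3 electrons.
The reaction quotient is ([Co²⁺(aq)]^3·[Au³⁺(aq)]) / [Co³⁺(aq)]^3 = 7.24×10^5; by Nernst, E = +0.31 − (0.0592/3)(5.860) = +0.1944 V.
ΔG = −nFE = −(3)(96485)(+0.1944) J/mol = −56.3 kJ/mol.

−56.3 kJ/mol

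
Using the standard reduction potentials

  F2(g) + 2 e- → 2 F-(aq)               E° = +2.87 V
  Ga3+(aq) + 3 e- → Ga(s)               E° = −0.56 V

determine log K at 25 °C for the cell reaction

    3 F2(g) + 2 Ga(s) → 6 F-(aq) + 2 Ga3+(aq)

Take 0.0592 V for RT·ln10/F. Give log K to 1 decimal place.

The F₂/F⁻ couple is reduced (cathode); E°cell = +2.87 − (−0.56) = +3.43 V with n = 6.
At equilibrium E = 0, so log K = nE°cell / 0.0592 = (6)(+3.43) / 0.0592 = 347.6.

log K = 347.6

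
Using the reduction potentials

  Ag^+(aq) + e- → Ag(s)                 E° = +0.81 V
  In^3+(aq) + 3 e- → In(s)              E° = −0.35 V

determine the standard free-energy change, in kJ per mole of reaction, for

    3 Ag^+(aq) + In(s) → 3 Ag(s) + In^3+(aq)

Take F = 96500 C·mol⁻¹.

−336 kJ/mol

In the reaction as written Ag^+(aq) is reduced, so the Ag⁺/Ag couple is the cathode and In³⁺/In is the anode.
E°cell = +0.81 − (−0.35) = +1.16 V; balancing electrons gives n = 3.
ΔG° = −nFE°cell = −(3)(96500)(+1.16) J/mol = −336 kJ/mol.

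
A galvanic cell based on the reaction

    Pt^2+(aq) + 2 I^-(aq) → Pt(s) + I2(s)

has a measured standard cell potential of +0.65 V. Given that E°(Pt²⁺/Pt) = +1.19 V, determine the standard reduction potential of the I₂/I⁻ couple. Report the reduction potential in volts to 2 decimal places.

In the reaction as written the Pt²⁺/Pt couple is reduced (cathode) and I₂/I⁻ is oxidized (anode), so E°cell = E°(Pt²⁺/Pt) − E°(I₂/I⁻).
E°(I₂/I⁻) = E°(cathode) − E°cell = +1.19 − (+0.65) = +0.54 V.

+0.54 V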